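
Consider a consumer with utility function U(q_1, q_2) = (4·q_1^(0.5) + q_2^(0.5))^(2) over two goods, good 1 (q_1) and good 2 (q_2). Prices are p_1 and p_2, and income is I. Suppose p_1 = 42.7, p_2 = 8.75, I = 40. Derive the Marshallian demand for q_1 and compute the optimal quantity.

MRS = MU_q_1/MU_q_2 = 4·(q_2/q_1)^(0.5). Set equal to p_1/p_2.
Hence q_2/q_1 = ((1/4)·p_1/p_2)^(1/(0.5)), i.e. raised to the 2 power.
Substitute q_2 = (q_2/q_1)·q_1 into the budget: q_1* = I/(p_1 + p_2·(q_2/q_1)).
Numerically q_2/q_1 = 1.4884, so q_1* = 40/(42.7 + 8.75·1.4884) = 0.7178.

q_1* = 0.7178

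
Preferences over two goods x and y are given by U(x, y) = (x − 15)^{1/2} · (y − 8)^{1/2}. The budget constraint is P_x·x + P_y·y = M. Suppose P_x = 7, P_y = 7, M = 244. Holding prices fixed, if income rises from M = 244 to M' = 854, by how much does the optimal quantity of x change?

Δx* = 43.5714

Discretionary income = 244 − 15·7 − 8·7 = 83; x* = 15 + 0.5·83/7 = 20.9286.
At M' = 854: x* = 64.5. Change: 64.5 − 20.9286 = 43.5714.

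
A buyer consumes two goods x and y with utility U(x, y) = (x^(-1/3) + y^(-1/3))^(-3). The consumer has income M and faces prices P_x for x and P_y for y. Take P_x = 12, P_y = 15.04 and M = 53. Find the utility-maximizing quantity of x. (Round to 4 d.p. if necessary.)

x* = 2.146

Numerically y/x = 0.844209, so x* = 53/(12 + 15.04·0.844209) = 2.146.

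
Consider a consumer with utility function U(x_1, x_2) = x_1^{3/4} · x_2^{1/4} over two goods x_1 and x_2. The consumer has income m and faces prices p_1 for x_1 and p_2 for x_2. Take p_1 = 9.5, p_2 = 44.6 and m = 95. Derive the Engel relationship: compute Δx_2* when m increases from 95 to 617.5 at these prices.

Δx_2* = 2.9288

MU_x_1/MU_x_2 = (0.75·x_2)/(0.25·x_1); tangency sets this equal to p_1/p_2.
Rearranging, p_2·x_2 = (1/3)·p_1·x_1. Substituting into the budget gives p_1·x_1·(1 + (1/3)) = m.
Demand: x_1*(p_1,p_2,m) = 0.75·m/p_1 and x_2* = 0.25·m/p_2.
At p_1=9.5, p_2=44.6, m=95: x_2* = 0.25·95/44.6 = 0.5325.
At m' = 617.5: x_2* = 3.4613. Change: 3.4613 − 0.5325 = 2.9288.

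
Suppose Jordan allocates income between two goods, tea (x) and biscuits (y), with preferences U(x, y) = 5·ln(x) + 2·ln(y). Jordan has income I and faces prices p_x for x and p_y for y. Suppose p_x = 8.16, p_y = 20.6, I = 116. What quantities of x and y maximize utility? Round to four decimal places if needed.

MU_x/MU_y = (5·y)/(2·x); tangency sets this equal to p_x/p_y.
So 5·p_y·y = 2·p_x·x; combined with the budget, a share 5/7 of income goes to x.
Demand: x*(p_x,p_y,I) = 5/7·I/p_x and y* = 2/7·I/p_y.
At p_x=8.16, p_y=20.6, I=116: x* = 5/7·116/8.16 = 10.1541, y* = 1.6089.

x* = 10.1541, y* = 1.6089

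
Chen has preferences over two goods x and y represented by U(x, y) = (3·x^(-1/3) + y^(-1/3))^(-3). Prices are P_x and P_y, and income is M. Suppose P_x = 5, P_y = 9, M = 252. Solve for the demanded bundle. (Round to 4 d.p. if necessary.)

x* = 33.4188, y* = 9.434

MU_x ∝ 3·x^(-4/3), MU_y ∝ y^(-4/3), so MRS = 3·(y/x)^(4/3) = P_x/P_y.
Hence y/x = ((1/3)·P_x/P_y)^(1/(4/3)), i.e. raised to the 0.75 power.
With the ratio pinned down, the budget gives x* = M/(P_x + P_y·(y/x)) and y* = (y/x)·x*.
Numerically y/x = 0.282296, so x* = 252/(5 + 9·0.282296) = 33.4188 and y* = 0.282296·33.4188 = 9.434.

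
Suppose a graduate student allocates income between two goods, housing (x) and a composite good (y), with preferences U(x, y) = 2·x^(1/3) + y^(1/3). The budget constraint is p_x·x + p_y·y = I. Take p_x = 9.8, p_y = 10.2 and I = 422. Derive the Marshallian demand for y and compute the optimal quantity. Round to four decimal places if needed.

Numerically y/x = 0.332961, so x* = 422/(9.8 + 10.2·0.332961) = 31.9789 and y* = 0.332961·31.9789 = 10.6477.

y* = 10.6477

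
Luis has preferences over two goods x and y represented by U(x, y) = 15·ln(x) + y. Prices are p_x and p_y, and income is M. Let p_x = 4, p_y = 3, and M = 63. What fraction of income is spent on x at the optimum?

share on x = 0.7143

Set MRS = p_x/p_y: (15/x)/1 = p_x/p_y.
So x*(p_x,p_y) = 15·p_y/p_x, independent of income; and y* = (M − 15·p_y)/p_y.
At the given prices: x* = 15·3/4 = 11.25, and y* = 6.
Expenditure on x: 4·11.25 = 45; share = 0.7143.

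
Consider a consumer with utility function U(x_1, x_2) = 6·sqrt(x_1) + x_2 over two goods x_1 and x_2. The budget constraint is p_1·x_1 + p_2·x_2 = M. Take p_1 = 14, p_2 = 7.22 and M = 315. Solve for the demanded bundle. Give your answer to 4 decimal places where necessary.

Set MRS = p_1/p_2: 3·x_1^(−1/2) = p_1/p_2.
Thus x_1* = (3·p_2/p_1)² — independent of M — with the rest of income spent on x_2.
Plugging in: x_1* = (3·7.22/14)² = 2.3937, x_2* = 38.9874.

x_1* = 2.3937, x_2* = 38.9874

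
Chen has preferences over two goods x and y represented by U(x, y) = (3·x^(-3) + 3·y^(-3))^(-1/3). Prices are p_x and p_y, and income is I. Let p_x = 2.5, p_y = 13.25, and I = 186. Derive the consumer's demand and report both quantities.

x* = 16.5588, y* = 10.9134

MRS = MU_x/MU_y = (y/x)^(4). Set equal to p_x/p_y.
Hence y/x = (p_x/p_y)^(1/(4)), i.e. raised to the 0.25 power.
With the ratio pinned down, the budget gives x* = I/(p_x + p_y·(y/x)) and y* = (y/x)·x*.
Numerically y/x = 0.659069, so x* = 186/(2.5 + 13.25·0.659069) = 16.5588 and y* = 0.659069·16.5588 = 10.9134.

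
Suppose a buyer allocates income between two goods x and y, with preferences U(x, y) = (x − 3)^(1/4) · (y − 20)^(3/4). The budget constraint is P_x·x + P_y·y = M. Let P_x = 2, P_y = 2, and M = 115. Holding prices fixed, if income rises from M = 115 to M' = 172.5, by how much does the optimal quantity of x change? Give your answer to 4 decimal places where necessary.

Δx* = 7.1875

MRS = (1/3)·(y−20)/(x−3). Tangency with P_x/P_y gives y−20 = 3·(P_x/P_y)·(x−3).
Substituting into the budget: x* = 3 + 0.25·(M − 3·P_x − 20·P_y)/P_x, and y* = 20 + 0.75·(…)/P_y.
Discretionary income = 115 − 3·2 − 20·2 = 69; x* = 3 + 0.25·69/2 = 11.625.
At M' = 172.5: x* = 18.8125. Change: 18.8125 − 11.625 = 7.1875.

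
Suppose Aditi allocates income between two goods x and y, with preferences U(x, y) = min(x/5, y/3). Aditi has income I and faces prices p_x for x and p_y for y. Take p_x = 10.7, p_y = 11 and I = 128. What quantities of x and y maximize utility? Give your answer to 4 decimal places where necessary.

x* = 7.3988, y* = 4.4393

With perfect complements, no substitution: consume in ratio x:y = 5:3.
Budget: p_x·x + p_y·(3/5)·x = I, so (5·p_x + 3·p_y)·x = 5·I.
Demand: x*(p_x,p_y,I) = 5·I/(5·p_x + 3·p_y), y* = 3·I/(5·p_x + 3·p_y).
Here 5·10.7 + 3·11 = 86.5, giving x* = 7.3988 and y* = 4.4393.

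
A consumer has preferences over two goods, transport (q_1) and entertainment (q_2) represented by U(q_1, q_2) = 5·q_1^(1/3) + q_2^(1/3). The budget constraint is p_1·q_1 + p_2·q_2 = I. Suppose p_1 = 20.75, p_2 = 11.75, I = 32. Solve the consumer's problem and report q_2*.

q_2* = 0.2893

MU_q_1 ∝ 5·q_1^(-2/3), MU_q_2 ∝ q_2^(-2/3), so MRS = 5·(q_2/q_1)^(2/3) = p_1/p_2.
Hence q_2/q_1 = ((1/5)·p_1/p_2)^(1/(2/3)), i.e. raised to the 1.5 power.
Substitute q_2 = (q_2/q_1)·q_1 into the budget: q_1* = I/(p_1 + p_2·(q_2/q_1)).
Numerically q_2/q_1 = 0.209901, so q_1* = 32/(20.75 + 11.75·0.209901) = 1.3783 and q_2* = 0.209901·1.3783 = 0.2893.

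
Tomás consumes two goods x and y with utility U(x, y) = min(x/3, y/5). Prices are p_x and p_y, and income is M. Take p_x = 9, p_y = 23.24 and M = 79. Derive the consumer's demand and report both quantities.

x* = 1.655, y* = 2.7584

Leontief preferences: the optimum is at the kink where x/3 = y/5, i.e. y = (5/3)·x.
Budget: p_x·x + p_y·(5/3)·x = M, so (3·p_x + 5·p_y)·x = 3·M.
Demand: x*(p_x,p_y,M) = 3·M/(3·p_x + 5·p_y), y* = 5·M/(3·p_x + 5·p_y).
Here 3·9 + 5·23.24 = 143.2, giving x* = 1.655 and y* = 2.7584.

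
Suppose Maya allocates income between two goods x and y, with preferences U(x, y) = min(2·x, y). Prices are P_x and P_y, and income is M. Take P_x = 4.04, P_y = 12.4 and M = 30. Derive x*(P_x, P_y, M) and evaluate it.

With perfect complements, no substitution: consume in ratio x:y = 1:2.
Budget: P_x·x + P_y·2·x = M, so (P_x + 2·P_y)·x = M.
Demand: x*(P_x,P_y,M) = M/(P_x + 2·P_y), y* = 2·M/(P_x + 2·P_y).
Here 4.04 + 2·12.4 = 28.84, giving x* = 1.0402.

x* = 1.0402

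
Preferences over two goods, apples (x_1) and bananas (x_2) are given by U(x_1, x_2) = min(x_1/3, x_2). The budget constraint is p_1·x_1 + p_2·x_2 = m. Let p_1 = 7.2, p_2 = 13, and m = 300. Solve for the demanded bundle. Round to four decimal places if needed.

Leontief preferences: the optimum is at the kink where x_1/3 = x_2/1, i.e. x_2 = (1/3)·x_1.
Budget: p_1·x_1 + p_2·(1/3)·x_1 = m, so (3·p_1 + p_2)·x_1 = 3·m.
Demand: x_1*(p_1,p_2,m) = 3·m/(3·p_1 + p_2), x_2* = m/(3·p_1 + p_2).
Here 3·7.2 + 13 = 34.6, giving x_1* = 26.0116 and x_2* = 8.6705.

x_1* = 26.0116, x_2* = 8.6705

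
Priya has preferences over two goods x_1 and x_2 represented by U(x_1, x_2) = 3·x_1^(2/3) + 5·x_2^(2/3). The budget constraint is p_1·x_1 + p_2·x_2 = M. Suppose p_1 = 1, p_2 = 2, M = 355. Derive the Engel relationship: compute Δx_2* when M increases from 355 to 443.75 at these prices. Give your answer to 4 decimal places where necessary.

From the CES first-order condition, (3/5)·(x_2/x_1)^(1/3) = p_1/p_2.
Solve for the ratio: x_2/x_1 = [(5/3)·p_1/p_2]^(3).
Substitute x_2 = (x_2/x_1)·x_1 into the budget: x_1* = M/(p_1 + p_2·(x_2/x_1)).
Numerically x_2/x_1 = 0.578704, so x_1* = 355/(1 + 2·0.578704) = 164.5494 and x_2* = 0.578704·164.5494 = 95.2253.
At M' = 443.75: x_2* = 119.0317. Change: 119.0317 − 95.2253 = 23.8063.

Δx_2* = 23.8063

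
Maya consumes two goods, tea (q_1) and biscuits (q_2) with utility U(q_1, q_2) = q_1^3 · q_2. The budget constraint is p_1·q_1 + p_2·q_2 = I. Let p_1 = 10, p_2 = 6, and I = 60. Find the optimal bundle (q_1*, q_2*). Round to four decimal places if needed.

Tangency: MRS = 3·q_2/q_1 = p_1/p_2.
So 3·p_2·q_2 = p_1·q_1; combined with the budget, a share 0.75 of income goes to q_1.
Demand: q_1*(p_1,p_2,I) = 0.75·I/p_1 and q_2* = 0.25·I/p_2.
At p_1=10, p_2=6, I=60: q_1* = 0.75·60/10 = 4.5, q_2* = 2.5.

q_1* = 4.5, q_2* = 2.5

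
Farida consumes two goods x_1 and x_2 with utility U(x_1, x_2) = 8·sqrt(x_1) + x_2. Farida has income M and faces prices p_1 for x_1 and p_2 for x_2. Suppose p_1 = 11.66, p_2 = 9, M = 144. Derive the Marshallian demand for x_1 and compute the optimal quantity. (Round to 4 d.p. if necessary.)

MU_x_1 = 4/√x_1, MU_x_2 = 1. Tangency: 4/√x_1 = p_1/p_2.
Thus x_1* = (4·p_2/p_1)² — independent of M — with the rest of income spent on x_2.
Plugging in: x_1* = (4·9/11.66)² = 9.5325.

x_1* = 9.5325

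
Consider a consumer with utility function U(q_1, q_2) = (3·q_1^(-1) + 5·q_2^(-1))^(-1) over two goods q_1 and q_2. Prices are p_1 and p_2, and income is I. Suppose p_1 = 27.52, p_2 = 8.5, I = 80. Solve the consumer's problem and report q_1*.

MU_q_1 ∝ 3·q_1^(-2), MU_q_2 ∝ 5·q_2^(-2), so MRS = (3/5)·(q_2/q_1)^(2) = p_1/p_2.
Solve for the ratio: q_2/q_1 = [(5/3)·p_1/p_2]^(0.5).
Substitute q_2 = (q_2/q_1)·q_1 into the budget: q_1* = I/(p_1 + p_2·(q_2/q_1)).
Numerically q_2/q_1 = 2.322946, so q_1* = 80/(27.52 + 8.5·2.322946) = 1.6926.

q_1* = 1.6926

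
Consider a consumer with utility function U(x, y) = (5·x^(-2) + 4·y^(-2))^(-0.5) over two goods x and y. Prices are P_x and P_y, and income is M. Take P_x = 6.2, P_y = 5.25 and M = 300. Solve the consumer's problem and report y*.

y* = 25.9324

Substitute y = (y/x)·x into the budget: x* = M/(P_x + P_y·(y/x)).
Numerically y/x = 0.981237, so x* = 300/(6.2 + 5.25·0.981237) = 26.4282 and y* = 0.981237·26.4282 = 25.9324.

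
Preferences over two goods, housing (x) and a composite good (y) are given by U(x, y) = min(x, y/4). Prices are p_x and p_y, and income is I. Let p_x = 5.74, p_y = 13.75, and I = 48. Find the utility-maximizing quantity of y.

y* = 3.161

Leontief preferences: the optimum is at the kink where x/1 = y/4, i.e. y = 4·x.
Budget: p_x·x + p_y·4·x = I, so (p_x + 4·p_y)·x = I.
Demand: x*(p_x,p_y,I) = I/(p_x + 4·p_y), y* = 4·I/(p_x + 4·p_y).
Here 5.74 + 4·13.75 = 60.74, giving y* = 3.161.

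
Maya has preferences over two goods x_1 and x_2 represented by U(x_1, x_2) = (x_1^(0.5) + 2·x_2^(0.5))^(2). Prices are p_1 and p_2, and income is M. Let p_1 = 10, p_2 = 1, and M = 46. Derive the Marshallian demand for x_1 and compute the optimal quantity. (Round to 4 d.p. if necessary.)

x_1* = 0.1122

From the CES first-order condition, (1/2)·(x_2/x_1)^(0.5) = p_1/p_2.
Hence x_2/x_1 = (2·p_1/p_2)^(1/(0.5)), i.e. raised to the 2 power.
With the ratio pinned down, the budget gives x_1* = M/(p_1 + p_2·(x_2/x_1)) and x_2* = (x_2/x_1)·x_1*.
Numerically x_2/x_1 = 400, so x_1* = 46/(10 + 1·400) = 0.1122.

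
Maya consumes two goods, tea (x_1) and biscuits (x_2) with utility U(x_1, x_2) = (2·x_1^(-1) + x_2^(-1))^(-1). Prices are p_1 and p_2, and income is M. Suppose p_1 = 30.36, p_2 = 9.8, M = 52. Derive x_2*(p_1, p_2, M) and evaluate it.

MU_x_1 ∝ 2·x_1^(-2), MU_x_2 ∝ x_2^(-2), so MRS = 2·(x_2/x_1)^(2) = p_1/p_2.
Hence x_2/x_1 = ((1/2)·p_1/p_2)^(1/(2)), i.e. raised to the 0.5 power.
Substitute x_2 = (x_2/x_1)·x_1 into the budget: x_1* = M/(p_1 + p_2·(x_2/x_1)).
Numerically x_2/x_1 = 1.24458, so x_1* = 52/(30.36 + 9.8·1.24458) = 1.2219 and x_2* = 1.24458·1.2219 = 1.5207.

x_2* = 1.5207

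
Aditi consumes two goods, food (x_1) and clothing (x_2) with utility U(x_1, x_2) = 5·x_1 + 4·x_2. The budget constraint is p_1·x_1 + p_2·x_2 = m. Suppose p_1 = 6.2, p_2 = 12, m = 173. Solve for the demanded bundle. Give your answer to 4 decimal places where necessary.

x_1* = 27.9032, x_2* = 0

Perfect substitutes: compare marginal utility per dollar. 5/p_1 vs 4/p_2 → 0.8065 vs 0.3333.
x_1 gives more utility per dollar, so spend all income on x_1: x_1* = m/p_1, x_2* = 0.
Numerically: x_1* = 27.9032, x_2* = 0.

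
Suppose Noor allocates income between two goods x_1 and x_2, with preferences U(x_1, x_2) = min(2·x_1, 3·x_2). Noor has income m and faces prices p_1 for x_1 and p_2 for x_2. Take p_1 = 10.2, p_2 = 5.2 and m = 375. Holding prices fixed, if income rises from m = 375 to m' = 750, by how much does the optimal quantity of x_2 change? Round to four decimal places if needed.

Leontief preferences: the optimum is at the kink where x_1/3 = x_2/2, i.e. x_2 = (2/3)·x_1.
Budget: p_1·x_1 + p_2·(2/3)·x_1 = m, so (3·p_1 + 2·p_2)·x_1 = 3·m.
Demand: x_1*(p_1,p_2,m) = 3·m/(3·p_1 + 2·p_2), x_2* = 2·m/(3·p_1 + 2·p_2).
Here 3·10.2 + 2·5.2 = 41, giving x_2* = 18.2927.
At m' = 750: x_2* = 36.5854. Change: 36.5854 − 18.2927 = 18.2927.

Δx_2* = 18.2927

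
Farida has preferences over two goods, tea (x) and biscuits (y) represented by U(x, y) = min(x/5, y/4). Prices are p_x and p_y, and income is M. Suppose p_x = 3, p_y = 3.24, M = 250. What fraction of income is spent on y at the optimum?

share on y = 0.4635

With perfect complements, no substitution: consume in ratio x:y = 5:4.
Budget: p_x·x + p_y·(4/5)·x = M, so (5·p_x + 4·p_y)·x = 5·M.
Demand: x*(p_x,p_y,M) = 5·M/(5·p_x + 4·p_y), y* = 4·M/(5·p_x + 4·p_y).
Here 5·3 + 4·3.24 = 27.96, giving x* = 44.7067 and y* = 35.7654.
Expenditure on y: 3.24·35.7654 = 115.8798; share = 0.4635.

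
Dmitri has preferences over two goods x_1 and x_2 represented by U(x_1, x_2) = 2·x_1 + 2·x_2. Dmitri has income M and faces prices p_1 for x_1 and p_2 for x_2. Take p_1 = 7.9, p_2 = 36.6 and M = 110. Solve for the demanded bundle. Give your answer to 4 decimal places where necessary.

Linear utility — the consumer picks whichever good has higher MU/price: 2/7.9 = 0.2532 vs 2/36.6 = 0.0546.
x_1 gives more utility per dollar, so spend all income on x_1: x_1* = M/p_1, x_2* = 0.
Numerically: x_1* = 13.9241, x_2* = 0.

x_1* = 13.9241, x_2* = 0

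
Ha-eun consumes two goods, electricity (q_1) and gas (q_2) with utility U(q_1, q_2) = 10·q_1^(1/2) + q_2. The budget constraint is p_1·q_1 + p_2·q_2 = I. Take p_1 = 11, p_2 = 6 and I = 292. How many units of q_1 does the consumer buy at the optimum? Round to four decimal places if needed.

Thus q_1* = (5·p_2/p_1)² — independent of I — with the rest of income spent on q_2.
Plugging in: q_1* = (5·6/11)² = 7.438.

q_1* = 7.438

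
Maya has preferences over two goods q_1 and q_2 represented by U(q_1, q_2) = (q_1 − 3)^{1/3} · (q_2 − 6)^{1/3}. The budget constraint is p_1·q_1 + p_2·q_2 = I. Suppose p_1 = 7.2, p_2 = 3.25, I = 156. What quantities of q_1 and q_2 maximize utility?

q_1* = 10.9792, q_2* = 23.6769

MRS = (q_2−6)/(q_1−3). Tangency with p_1/p_2 gives q_2−6 = (p_1/p_2)·(q_1−3).
Substituting into the budget: q_1* = 3 + 0.5·(I − 3·p_1 − 6·p_2)/p_1, and q_2* = 6 + 0.5·(…)/p_2.
Discretionary income = 156 − 3·7.2 − 6·3.25 = 114.9; q_1* = 3 + 0.5·114.9/7.2 = 10.9792; q_2* = 6 + 0.5·114.9/3.25 = 23.6769.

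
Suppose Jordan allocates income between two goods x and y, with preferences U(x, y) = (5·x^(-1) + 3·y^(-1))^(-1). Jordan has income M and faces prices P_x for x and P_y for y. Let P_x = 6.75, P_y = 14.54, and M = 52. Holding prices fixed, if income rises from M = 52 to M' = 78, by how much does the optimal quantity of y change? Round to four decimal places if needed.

Δy* = 0.9513

From the CES first-order condition, (5/3)·(y/x)^(2) = P_x/P_y.
Solve for the ratio: y/x = [(3/5)·P_x/P_y]^(0.5).
With the ratio pinned down, the budget gives x* = M/(P_x + P_y·(y/x)) and y* = (y/x)·x*.
Numerically y/x = 0.527771, so x* = 52/(6.75 + 14.54·0.527771) = 3.6052 and y* = 0.527771·3.6052 = 1.9027.
At M' = 78: y* = 2.854. Change: 2.854 − 1.9027 = 0.9513.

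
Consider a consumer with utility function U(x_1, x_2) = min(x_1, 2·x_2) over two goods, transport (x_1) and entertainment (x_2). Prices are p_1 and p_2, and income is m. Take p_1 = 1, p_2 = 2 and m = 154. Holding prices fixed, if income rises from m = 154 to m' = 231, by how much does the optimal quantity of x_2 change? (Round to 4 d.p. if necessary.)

Δx_2* = 19.25

With perfect complements, no substitution: consume in ratio x_1:x_2 = 2:1.
Budget: p_1·x_1 + p_2·(1/2)·x_1 = m, so (2·p_1 + p_2)·x_1 = 2·m.
Demand: x_1*(p_1,p_2,m) = 2·m/(2·p_1 + p_2), x_2* = m/(2·p_1 + p_2).
Here 2·1 + 2 = 4, giving x_2* = 38.5.
At m' = 231: x_2* = 57.75. Change: 57.75 − 38.5 = 19.25.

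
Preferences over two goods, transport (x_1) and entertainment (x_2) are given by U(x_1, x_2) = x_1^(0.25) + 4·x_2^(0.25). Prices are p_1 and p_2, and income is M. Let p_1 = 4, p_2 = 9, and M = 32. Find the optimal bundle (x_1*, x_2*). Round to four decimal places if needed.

From the CES first-order condition, (1/4)·(x_2/x_1)^(0.75) = p_1/p_2.
Solve for the ratio: x_2/x_1 = [4·p_1/p_2]^(4/3).
With the ratio pinned down, the budget gives x_1* = M/(p_1 + p_2·(x_2/x_1)) and x_2* = (x_2/x_1)·x_1*.
Numerically x_2/x_1 = 2.153624, so x_1* = 32/(4 + 9·2.153624) = 1.3685 and x_2* = 2.153624·1.3685 = 2.9473.

x_1* = 1.3685, x_2* = 2.9473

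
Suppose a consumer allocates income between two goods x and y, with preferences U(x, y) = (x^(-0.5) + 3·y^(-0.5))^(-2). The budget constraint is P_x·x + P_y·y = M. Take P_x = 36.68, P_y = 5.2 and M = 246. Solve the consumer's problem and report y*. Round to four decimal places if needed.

Numerically y/x = 7.650647, so x* = 246/(36.68 + 5.2·7.650647) = 3.2172 and y* = 7.650647·3.2172 = 24.6139.

y* = 24.6139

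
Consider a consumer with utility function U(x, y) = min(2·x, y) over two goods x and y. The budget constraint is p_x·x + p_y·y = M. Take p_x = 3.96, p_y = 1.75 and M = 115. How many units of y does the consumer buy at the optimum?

y* = 30.8311

With perfect complements, no substitution: consume in ratio x:y = 1:2.
Budget: p_x·x + p_y·2·x = M, so (p_x + 2·p_y)·x = M.
Demand: x*(p_x,p_y,M) = M/(p_x + 2·p_y), y* = 2·M/(p_x + 2·p_y).
Here 3.96 + 2·1.75 = 7.46, giving y* = 30.8311.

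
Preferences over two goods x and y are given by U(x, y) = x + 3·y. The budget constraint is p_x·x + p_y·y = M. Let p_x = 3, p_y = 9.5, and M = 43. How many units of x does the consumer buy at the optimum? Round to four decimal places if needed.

x* = 14.3333

Perfect substitutes: compare marginal utility per dollar. 1/p_x vs 3/p_y → 0.3333 vs 0.3158.
x gives more utility per dollar, so spend all income on x: x* = M/p_x, y* = 0.
Numerically: x* = 14.3333, y* = 0.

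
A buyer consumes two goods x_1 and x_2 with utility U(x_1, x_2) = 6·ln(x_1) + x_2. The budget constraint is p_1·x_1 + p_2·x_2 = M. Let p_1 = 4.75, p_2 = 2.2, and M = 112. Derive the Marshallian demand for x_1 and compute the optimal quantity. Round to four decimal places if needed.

x_1* = 2.7789

Set MRS = p_1/p_2: (6/x_1)/1 = p_1/p_2.
So x_1*(p_1,p_2) = 6·p_2/p_1, independent of income; and x_2* = (M − 6·p_2)/p_2.
At the given prices: x_1* = 6·2.2/4.75 = 2.7789.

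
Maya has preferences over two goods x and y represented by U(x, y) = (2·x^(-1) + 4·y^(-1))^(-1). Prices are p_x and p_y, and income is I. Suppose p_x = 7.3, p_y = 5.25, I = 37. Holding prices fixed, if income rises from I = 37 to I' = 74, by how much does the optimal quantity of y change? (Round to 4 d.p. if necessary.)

From the CES first-order condition, (1/2)·(y/x)^(2) = p_x/p_y.
Hence y/x = (2·p_x/p_y)^(1/(2)), i.e. raised to the 0.5 power.
Substitute y = (y/x)·x into the budget: x* = I/(p_x + p_y·(y/x)).
Numerically y/x = 1.667619, so x* = 37/(7.3 + 5.25·1.667619) = 2.3046 and y* = 1.667619·2.3046 = 3.8432.
At I' = 74: y* = 7.6863. Change: 7.6863 − 3.8432 = 3.8432.

Δy* = 3.8432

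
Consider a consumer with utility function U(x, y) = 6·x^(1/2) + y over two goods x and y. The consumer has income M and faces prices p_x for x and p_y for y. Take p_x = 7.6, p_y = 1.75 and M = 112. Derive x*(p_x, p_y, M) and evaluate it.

x* = 0.4772

Utility is quasi-linear in y; the FOC for x is 3/√x = p_x/p_y.
Solve: √x = 3·p_y/p_x, so x*(p_x,p_y) = (3·p_y/p_x)², and y* = (M − p_x·x*)/p_y.
Plugging in: x* = (3·1.75/7.6)² = 0.4772.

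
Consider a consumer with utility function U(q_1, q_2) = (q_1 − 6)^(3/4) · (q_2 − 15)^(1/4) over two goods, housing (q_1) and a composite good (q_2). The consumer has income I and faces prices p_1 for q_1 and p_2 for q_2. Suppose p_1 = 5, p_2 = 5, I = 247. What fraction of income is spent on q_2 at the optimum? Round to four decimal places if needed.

share on q_2 = 0.4474

MRS = 3·(q_2−15)/(q_1−6). Tangency with p_1/p_2 gives q_2−15 = (1/3)·(p_1/p_2)·(q_1−6).
After buying the subsistence bundle (6, 15), a share 0.75 of the remaining income goes to q_1: q_1* = 6 + 0.75·(I − 6p_1 − 15p_2)/p_1.
Discretionary income = 247 − 6·5 − 15·5 = 142; q_1* = 6 + 0.75·142/5 = 27.3; q_2* = 15 + 0.25·142/5 = 22.1.
Expenditure on q_2: 5·22.1 = 110.5; share = 0.4474.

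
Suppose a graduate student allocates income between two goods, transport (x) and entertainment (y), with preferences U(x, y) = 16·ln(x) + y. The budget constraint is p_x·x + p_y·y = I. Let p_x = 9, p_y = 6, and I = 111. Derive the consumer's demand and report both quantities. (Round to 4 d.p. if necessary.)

x* = 10.6667, y* = 2.5

Set MRS = p_x/p_y: (16/x)/1 = p_x/p_y.
So x*(p_x,p_y) = 16·p_y/p_x, independent of income; and y* = (I − 16·p_y)/p_y.
At the given prices: x* = 16·6/9 = 10.6667, and y* = 2.5.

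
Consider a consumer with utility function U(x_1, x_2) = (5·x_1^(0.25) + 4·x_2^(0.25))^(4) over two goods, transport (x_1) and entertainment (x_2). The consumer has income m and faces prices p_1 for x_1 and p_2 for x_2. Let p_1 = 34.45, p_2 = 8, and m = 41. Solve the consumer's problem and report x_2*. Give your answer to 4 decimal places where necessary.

x_2* = 2.8041

From the CES first-order condition, (5/4)·(x_2/x_1)^(0.75) = p_1/p_2.
Solve for the ratio: x_2/x_1 = [(4/5)·p_1/p_2]^(4/3).
With the ratio pinned down, the budget gives x_1* = m/(p_1 + p_2·(x_2/x_1)) and x_2* = (x_2/x_1)·x_1*.
Numerically x_2/x_1 = 5.202982, so x_1* = 41/(34.45 + 8·5.202982) = 0.5389 and x_2* = 5.202982·0.5389 = 2.8041.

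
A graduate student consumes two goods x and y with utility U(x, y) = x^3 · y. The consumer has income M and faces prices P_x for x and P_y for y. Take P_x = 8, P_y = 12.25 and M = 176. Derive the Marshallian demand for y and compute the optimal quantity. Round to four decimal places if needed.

y* = 3.5918

The MRS is 3·y/x. Set MRS = P_x/P_y.
Rearranging, P_y·y = (1/3)·P_x·x. Substituting into the budget gives P_x·x·(1 + (1/3)) = M.
Demand: x*(P_x,P_y,M) = 0.75·M/P_x and y* = 0.25·M/P_y.
At P_x=8, P_y=12.25, M=176: y* = 0.25·176/12.25 = 3.5918.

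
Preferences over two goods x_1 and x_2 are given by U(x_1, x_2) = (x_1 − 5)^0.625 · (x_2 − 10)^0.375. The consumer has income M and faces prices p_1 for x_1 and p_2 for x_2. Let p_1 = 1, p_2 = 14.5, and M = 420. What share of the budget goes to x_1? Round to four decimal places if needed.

MRS = (5/3)·(x_2−10)/(x_1−5). Tangency with p_1/p_2 gives x_2−10 = (3/5)·(p_1/p_2)·(x_1−5).
Substituting into the budget: x_1* = 5 + 0.625·(M − 5·p_1 − 10·p_2)/p_1, and x_2* = 10 + 0.375·(…)/p_2.
Discretionary income = 420 − 5·1 − 10·14.5 = 270; x_1* = 5 + 0.625·270/1 = 173.75; x_2* = 10 + 0.375·270/14.5 = 16.9828.
Expenditure on x_1: 1·173.75 = 173.75; share = 0.4137.

share on x_1 = 0.4137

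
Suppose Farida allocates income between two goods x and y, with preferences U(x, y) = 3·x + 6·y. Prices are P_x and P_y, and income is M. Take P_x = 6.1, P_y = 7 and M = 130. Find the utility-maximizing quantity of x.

x* = 0

Linear utility — the consumer picks whichever good has higher MU/price: 3/6.1 = 0.4918 vs 6/7 = 0.8571.
y gives more utility per dollar, so spend all income on y: y* = M/P_y, x* = 0.
Numerically: x* = 0, y* = 18.5714.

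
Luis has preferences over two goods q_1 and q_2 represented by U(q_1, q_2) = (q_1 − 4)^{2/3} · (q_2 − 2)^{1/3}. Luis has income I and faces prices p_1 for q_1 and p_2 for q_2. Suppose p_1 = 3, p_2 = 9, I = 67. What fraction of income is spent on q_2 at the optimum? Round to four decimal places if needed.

share on q_2 = 0.4527

This is Cobb-Douglas in (q_1−4, q_2−2): tangency gives 2/3·p_2·(q_2−2) = 1/3·p_1·(q_1−4).
After buying the subsistence bundle (4, 2), a share 2/3 of the remaining income goes to q_1: q_1* = 4 + 2/3·(I − 4p_1 − 2p_2)/p_1.
Discretionary income = 67 − 4·3 − 2·9 = 37; q_1* = 4 + 2/3·37/3 = 12.2222; q_2* = 2 + 1/3·37/9 = 3.3704.
Expenditure on q_2: 9·3.3704 = 30.3333; share = 0.4527.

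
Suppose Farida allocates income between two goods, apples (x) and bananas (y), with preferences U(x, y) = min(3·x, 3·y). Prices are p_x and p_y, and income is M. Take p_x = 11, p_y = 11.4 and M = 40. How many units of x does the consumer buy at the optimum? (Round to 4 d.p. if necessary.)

With perfect complements, no substitution: consume in ratio x:y = 3:3.
Budget: p_x·x + p_y·x = M, so (3·p_x + 3·p_y)·x = 3·M.
Demand: x*(p_x,p_y,M) = 3·M/(3·p_x + 3·p_y), y* = 3·M/(3·p_x + 3·p_y).
Here 3·11 + 3·11.4 = 67.2, giving x* = 1.7857.

x* = 1.7857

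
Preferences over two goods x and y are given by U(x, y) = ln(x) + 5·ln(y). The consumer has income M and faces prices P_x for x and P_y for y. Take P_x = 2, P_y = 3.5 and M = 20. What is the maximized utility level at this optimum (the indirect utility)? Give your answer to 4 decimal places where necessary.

MU_x/MU_y = (y)/(5·x); tangency sets this equal to P_x/P_y.
Rearranging, P_y·y = 5·P_x·x. Substituting into the budget gives P_x·x·(1 + 5) = M.
Demand: x*(P_x,P_y,M) = 1/6·M/P_x and y* = 5/6·M/P_y.
At P_x=2, P_y=3.5, M=20: x* = 1/6·20/2 = 1.6667, y* = 4.7619.
Utility at the optimum: U(1.6667, 4.7619) = 8.3141.

V = 8.3141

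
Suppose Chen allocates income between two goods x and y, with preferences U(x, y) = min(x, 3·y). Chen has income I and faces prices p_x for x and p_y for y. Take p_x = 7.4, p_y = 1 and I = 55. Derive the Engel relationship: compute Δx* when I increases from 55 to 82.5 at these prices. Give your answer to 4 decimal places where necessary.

Here 3·7.4 + 1 = 23.2, giving x* = 7.1121.
At I' = 82.5: x* = 10.6681. Change: 10.6681 − 7.1121 = 3.556.

Δx* = 3.556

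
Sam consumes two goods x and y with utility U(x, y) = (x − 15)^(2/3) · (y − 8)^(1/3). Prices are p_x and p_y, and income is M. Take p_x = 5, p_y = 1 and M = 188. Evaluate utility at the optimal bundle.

This is Cobb-Douglas in (x−15, y−8): tangency gives 2/3·p_y·(y−8) = 1/3·p_x·(x−15).
Substituting into the budget: x* = 15 + 2/3·(M − 15·p_x − 8·p_y)/p_x, and y* = 8 + 1/3·(…)/p_y.
Discretionary income = 188 − 15·5 − 8·1 = 105; x* = 15 + 2/3·105/5 = 29; y* = 8 + 1/3·105/1 = 43.
Utility at the optimum: U(29, 43) = 19.0009.

V = 19.0009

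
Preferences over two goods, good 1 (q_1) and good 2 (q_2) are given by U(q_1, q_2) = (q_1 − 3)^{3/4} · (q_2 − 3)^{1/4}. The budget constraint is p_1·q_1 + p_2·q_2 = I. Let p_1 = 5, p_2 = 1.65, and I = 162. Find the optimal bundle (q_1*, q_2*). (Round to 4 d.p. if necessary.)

This is Cobb-Douglas in (q_1−3, q_2−3): tangency gives 0.75·p_2·(q_2−3) = 0.25·p_1·(q_1−3).
Substituting into the budget: q_1* = 3 + 0.75·(I − 3·p_1 − 3·p_2)/p_1, and q_2* = 3 + 0.25·(…)/p_2.
Discretionary income = 162 − 3·5 − 3·1.65 = 142.05; q_1* = 3 + 0.75·142.05/5 = 24.3075; q_2* = 3 + 0.25·142.05/1.65 = 24.5227.

q_1* = 24.3075, q_2* = 24.5227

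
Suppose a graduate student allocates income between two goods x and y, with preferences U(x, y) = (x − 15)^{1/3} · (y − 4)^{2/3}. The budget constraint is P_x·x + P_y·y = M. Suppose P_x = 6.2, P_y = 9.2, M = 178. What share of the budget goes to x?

Let x' = x−15, y' = y−4. MRS = (1/2)·y'/x' = P_x/P_y.
Substituting into the budget: x* = 15 + 1/3·(M − 15·P_x − 4·P_y)/P_x, and y* = 4 + 2/3·(…)/P_y.
Discretionary income = 178 − 15·6.2 − 4·9.2 = 48.2; x* = 15 + 1/3·48.2/6.2 = 17.5914; y* = 4 + 2/3·48.2/9.2 = 7.4928.
Expenditure on x: 6.2·17.5914 = 109.0667; share = 0.6127.

share on x = 0.6127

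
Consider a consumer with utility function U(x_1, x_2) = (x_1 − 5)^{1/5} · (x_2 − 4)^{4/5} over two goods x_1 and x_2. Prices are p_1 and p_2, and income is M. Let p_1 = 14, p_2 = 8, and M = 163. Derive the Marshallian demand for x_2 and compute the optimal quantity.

x_2* = 10.1

Let x_1' = x_1−5, x_2' = x_2−4. MRS = (1/4)·x_2'/x_1' = p_1/p_2.
Substituting into the budget: x_1* = 5 + 0.2·(M − 5·p_1 − 4·p_2)/p_1, and x_2* = 4 + 0.8·(…)/p_2.
Discretionary income = 163 − 5·14 − 4·8 = 61; x_2* = 4 + 0.8·61/8 = 10.1.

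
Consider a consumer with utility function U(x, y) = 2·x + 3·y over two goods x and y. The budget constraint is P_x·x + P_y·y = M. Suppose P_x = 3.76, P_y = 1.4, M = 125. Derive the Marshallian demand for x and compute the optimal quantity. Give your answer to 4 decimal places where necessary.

y gives more utility per dollar, so spend all income on y: y* = M/P_y, x* = 0.
Numerically: x* = 0, y* = 89.2857.

x* = 0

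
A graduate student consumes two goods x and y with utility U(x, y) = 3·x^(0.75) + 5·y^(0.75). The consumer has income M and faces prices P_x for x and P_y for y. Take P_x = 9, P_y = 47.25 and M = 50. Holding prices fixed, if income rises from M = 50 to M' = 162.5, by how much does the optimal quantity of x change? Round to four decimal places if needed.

Δx* = 11.8672

MU_x ∝ 3·x^(-0.25), MU_y ∝ 5·y^(-0.25), so MRS = (3/5)·(y/x)^(0.25) = P_x/P_y.
Solve for the ratio: y/x = [(5/3)·P_x/P_y]^(4).
With the ratio pinned down, the budget gives x* = M/(P_x + P_y·(y/x)) and y* = (y/x)·x*.
Numerically y/x = 0.010157, so x* = 50/(9 + 47.25·0.010157) = 5.2743.
At M' = 162.5: x* = 17.1415. Change: 17.1415 − 5.2743 = 11.8672.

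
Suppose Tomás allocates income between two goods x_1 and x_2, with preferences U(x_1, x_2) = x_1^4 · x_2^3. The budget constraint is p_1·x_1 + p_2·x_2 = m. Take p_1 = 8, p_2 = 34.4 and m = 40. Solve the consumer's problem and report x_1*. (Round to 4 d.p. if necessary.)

x_1* = 2.8571

MU_x_1/MU_x_2 = (4·x_2)/(3·x_1); tangency sets this equal to p_1/p_2.
So 4·p_2·x_2 = 3·p_1·x_1; combined with the budget, a share 4/7 of income goes to x_1.
Demand: x_1*(p_1,p_2,m) = 4/7·m/p_1 and x_2* = 3/7·m/p_2.
At p_1=8, p_2=34.4, m=40: x_1* = 4/7·40/8 = 2.8571.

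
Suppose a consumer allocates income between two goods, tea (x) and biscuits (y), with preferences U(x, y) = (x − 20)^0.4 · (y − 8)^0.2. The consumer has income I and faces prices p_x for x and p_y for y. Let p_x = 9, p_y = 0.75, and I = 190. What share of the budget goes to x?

share on x = 0.9614

Let x' = x−20, y' = y−8. MRS = 2·y'/x' = p_x/p_y.
After buying the subsistence bundle (20, 8), a share 2/3 of the remaining income goes to x: x* = 20 + 2/3·(I − 20p_x − 8p_y)/p_x.
Discretionary income = 190 − 20·9 − 8·0.75 = 4; x* = 20 + 2/3·4/9 = 20.2963; y* = 8 + 1/3·4/0.75 = 9.7778.
Expenditure on x: 9·20.2963 = 182.6667; share = 0.9614.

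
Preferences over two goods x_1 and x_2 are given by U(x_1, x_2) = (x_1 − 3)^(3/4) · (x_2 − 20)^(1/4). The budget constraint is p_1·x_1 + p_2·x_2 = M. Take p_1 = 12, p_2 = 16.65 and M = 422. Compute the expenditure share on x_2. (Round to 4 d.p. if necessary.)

Let x_1' = x_1−3, x_2' = x_2−20. MRS = 3·x_2'/x_1' = p_1/p_2.
Substituting into the budget: x_1* = 3 + 0.75·(M − 3·p_1 − 20·p_2)/p_1, and x_2* = 20 + 0.25·(…)/p_2.
Discretionary income = 422 − 3·12 − 20·16.65 = 53; x_1* = 3 + 0.75·53/12 = 6.3125; x_2* = 20 + 0.25·53/16.65 = 20.7958.
Expenditure on x_2: 16.65·20.7958 = 346.25; share = 0.8205.

share on x_2 = 0.8205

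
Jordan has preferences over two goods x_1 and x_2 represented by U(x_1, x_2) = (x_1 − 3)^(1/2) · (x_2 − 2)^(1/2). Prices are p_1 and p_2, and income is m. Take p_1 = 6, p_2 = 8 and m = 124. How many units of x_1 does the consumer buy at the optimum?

x_1* = 10.5

Substituting into the budget: x_1* = 3 + 0.5·(m − 3·p_1 − 2·p_2)/p_1, and x_2* = 2 + 0.5·(…)/p_2.
Discretionary income = 124 − 3·6 − 2·8 = 90; x_1* = 3 + 0.5·90/6 = 10.5.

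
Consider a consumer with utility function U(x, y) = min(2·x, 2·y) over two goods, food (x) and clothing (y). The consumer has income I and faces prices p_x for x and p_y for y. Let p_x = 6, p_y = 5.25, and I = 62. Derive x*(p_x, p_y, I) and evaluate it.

Demand: x*(p_x,p_y,I) = 2·I/(2·p_x + 2·p_y), y* = 2·I/(2·p_x + 2·p_y).
Here 2·6 + 2·5.25 = 22.5, giving x* = 5.5111.

x* = 5.5111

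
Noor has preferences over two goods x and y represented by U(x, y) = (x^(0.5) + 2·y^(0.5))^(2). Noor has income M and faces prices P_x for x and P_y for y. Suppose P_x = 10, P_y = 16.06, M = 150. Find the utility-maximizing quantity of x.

MU_x ∝ x^(-0.5), MU_y ∝ 2·y^(-0.5), so MRS = (1/2)·(y/x)^(0.5) = P_x/P_y.
Hence y/x = (2·P_x/P_y)^(1/(0.5)), i.e. raised to the 2 power.
With the ratio pinned down, the budget gives x* = M/(P_x + P_y·(y/x)) and y* = (y/x)·x*.
Numerically y/x = 1.550847, so x* = 150/(10 + 16.06·1.550847) = 4.2972.

x* = 4.2972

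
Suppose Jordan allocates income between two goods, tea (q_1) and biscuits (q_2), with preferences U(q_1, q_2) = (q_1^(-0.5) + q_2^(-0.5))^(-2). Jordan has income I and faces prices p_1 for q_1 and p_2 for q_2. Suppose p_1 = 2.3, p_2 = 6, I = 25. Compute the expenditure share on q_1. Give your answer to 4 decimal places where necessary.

From the CES first-order condition, (q_2/q_1)^(1.5) = p_1/p_2.
Hence q_2/q_1 = (p_1/p_2)^(1/(1.5)), i.e. raised to the 2/3 power.
With the ratio pinned down, the budget gives q_1* = I/(p_1 + p_2·(q_2/q_1)) and q_2* = (q_2/q_1)·q_1*.
Numerically q_2/q_1 = 0.527697, so q_1* = 25/(2.3 + 6·0.527697) = 4.5736 and q_2* = 0.527697·4.5736 = 2.4135.
Expenditure on q_1: 2.3·4.5736 = 10.5192; share = 0.4208.

share on q_1 = 0.4208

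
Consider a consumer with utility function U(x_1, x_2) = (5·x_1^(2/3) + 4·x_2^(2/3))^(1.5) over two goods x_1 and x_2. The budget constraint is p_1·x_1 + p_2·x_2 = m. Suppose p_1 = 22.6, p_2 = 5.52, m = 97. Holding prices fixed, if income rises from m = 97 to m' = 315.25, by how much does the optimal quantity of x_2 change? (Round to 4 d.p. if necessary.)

Δx_2* = 35.4119

With the ratio pinned down, the budget gives x_1* = m/(p_1 + p_2·(x_2/x_1)) and x_2* = (x_2/x_1)·x_1*.
Numerically x_2/x_1 = 35.138081, so x_1* = 97/(22.6 + 5.52·35.138081) = 0.4479 and x_2* = 35.138081·0.4479 = 15.7386.
At m' = 315.25: x_2* = 51.1506. Change: 51.1506 − 15.7386 = 35.4119.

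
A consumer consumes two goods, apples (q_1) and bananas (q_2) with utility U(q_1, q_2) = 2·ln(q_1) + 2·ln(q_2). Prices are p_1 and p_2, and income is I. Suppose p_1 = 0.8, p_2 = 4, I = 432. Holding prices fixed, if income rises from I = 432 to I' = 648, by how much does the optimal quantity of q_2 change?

MU_q_1/MU_q_2 = (2·q_2)/(2·q_1); tangency sets this equal to p_1/p_2.
So 2·p_2·q_2 = 2·p_1·q_1; combined with the budget, a share 0.5 of income goes to q_1.
Demand: q_1*(p_1,p_2,I) = 0.5·I/p_1 and q_2* = 0.5·I/p_2.
At p_1=0.8, p_2=4, I=432: q_2* = 0.5·432/4 = 54.
At I' = 648: q_2* = 81. Change: 81 − 54 = 27.

Δq_2* = 27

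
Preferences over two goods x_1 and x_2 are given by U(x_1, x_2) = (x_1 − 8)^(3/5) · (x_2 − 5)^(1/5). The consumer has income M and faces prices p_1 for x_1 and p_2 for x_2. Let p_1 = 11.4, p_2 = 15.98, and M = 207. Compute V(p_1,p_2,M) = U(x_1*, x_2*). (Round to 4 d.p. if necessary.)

V = 1.4923

After buying the subsistence bundle (8, 5), a share 0.75 of the remaining income goes to x_1: x_1* = 8 + 0.75·(M − 8p_1 − 5p_2)/p_1.
Discretionary income = 207 − 8·11.4 − 5·15.98 = 35.9; x_1* = 8 + 0.75·35.9/11.4 = 10.3618; x_2* = 5 + 0.25·35.9/15.98 = 5.5616.
Utility at the optimum: U(10.3618, 5.5616) = 1.4923.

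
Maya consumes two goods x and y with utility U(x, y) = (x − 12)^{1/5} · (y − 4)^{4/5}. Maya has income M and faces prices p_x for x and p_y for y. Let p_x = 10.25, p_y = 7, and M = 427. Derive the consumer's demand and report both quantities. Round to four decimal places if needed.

x* = 17.3854, y* = 35.5429

MRS = (1/4)·(y−4)/(x−12). Tangency with p_x/p_y gives y−4 = 4·(p_x/p_y)·(x−12).
Substituting into the budget: x* = 12 + 0.2·(M − 12·p_x − 4·p_y)/p_x, and y* = 4 + 0.8·(…)/p_y.
Discretionary income = 427 − 12·10.25 − 4·7 = 276; x* = 12 + 0.2·276/10.25 = 17.3854; y* = 4 + 0.8·276/7 = 35.5429.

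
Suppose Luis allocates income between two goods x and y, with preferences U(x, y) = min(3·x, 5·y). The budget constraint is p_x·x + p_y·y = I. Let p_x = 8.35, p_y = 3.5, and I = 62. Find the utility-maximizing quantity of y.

y* = 3.5598

Leontief preferences: the optimum is at the kink where x/5 = y/3, i.e. y = (3/5)·x.
Budget: p_x·x + p_y·(3/5)·x = I, so (5·p_x + 3·p_y)·x = 5·I.
Demand: x*(p_x,p_y,I) = 5·I/(5·p_x + 3·p_y), y* = 3·I/(5·p_x + 3·p_y).
Here 5·8.35 + 3·3.5 = 52.25, giving y* = 3.5598.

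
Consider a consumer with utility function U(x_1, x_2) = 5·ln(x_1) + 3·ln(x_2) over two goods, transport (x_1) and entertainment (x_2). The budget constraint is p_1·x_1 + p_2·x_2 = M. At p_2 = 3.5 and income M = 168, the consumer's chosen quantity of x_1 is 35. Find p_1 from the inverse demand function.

MU_x_1/MU_x_2 = (5·x_2)/(3·x_1); tangency sets this equal to p_1/p_2.
Rearranging, p_2·x_2 = (3/5)·p_1·x_1. Substituting into the budget gives p_1·x_1·(1 + (3/5)) = M.
Demand: x_1*(p_1,p_2,M) = 0.625·M/p_1 and x_2* = 0.375·M/p_2.
Set x_1* = 35 in the demand function and solve for p_1: p_1 = 3.

p_1 = 3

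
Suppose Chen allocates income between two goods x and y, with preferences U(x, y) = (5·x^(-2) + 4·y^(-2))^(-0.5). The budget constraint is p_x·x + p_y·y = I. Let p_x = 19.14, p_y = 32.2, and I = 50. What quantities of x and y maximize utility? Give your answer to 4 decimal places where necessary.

x* = 1.1294, y* = 0.8815

MU_x ∝ 5·x^(-3), MU_y ∝ 4·y^(-3), so MRS = (5/4)·(y/x)^(3) = p_x/p_y.
Hence y/x = ((4/5)·p_x/p_y)^(1/(3)), i.e. raised to the 1/3 power.
Substitute y = (y/x)·x into the budget: x* = I/(p_x + p_y·(y/x)).
Numerically y/x = 0.780534, so x* = 50/(19.14 + 32.2·0.780534) = 1.1294 and y* = 0.780534·1.1294 = 0.8815.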